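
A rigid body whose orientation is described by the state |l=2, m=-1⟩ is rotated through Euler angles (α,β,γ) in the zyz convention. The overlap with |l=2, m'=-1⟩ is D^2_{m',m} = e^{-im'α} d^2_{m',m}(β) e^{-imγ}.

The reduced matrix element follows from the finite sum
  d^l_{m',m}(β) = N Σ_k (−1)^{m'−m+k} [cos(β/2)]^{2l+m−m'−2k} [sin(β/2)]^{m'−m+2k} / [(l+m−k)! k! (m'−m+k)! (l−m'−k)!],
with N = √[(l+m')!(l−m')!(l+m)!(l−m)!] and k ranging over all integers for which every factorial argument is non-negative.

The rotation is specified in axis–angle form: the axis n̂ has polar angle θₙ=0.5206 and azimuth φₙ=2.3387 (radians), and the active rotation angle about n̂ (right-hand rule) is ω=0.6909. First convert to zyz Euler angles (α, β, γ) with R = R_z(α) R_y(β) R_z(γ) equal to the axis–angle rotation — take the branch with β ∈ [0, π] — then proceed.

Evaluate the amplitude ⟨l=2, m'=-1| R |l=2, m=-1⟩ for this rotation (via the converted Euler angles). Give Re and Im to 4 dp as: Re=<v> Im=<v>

Axis–angle → zyz. n̂ = (sinθₙcosφₙ, sinθₙsinφₙ, cosθₙ) = (-0.345509, +0.357814, +0.867521), ω = 0.6909.
R = I cosω + sinω [n̂]ₓ + (1−cosω) n̂n̂ᵀ gives
  R = [+0.798049, -0.581163, +0.159273; +0.524460, +0.800034, +0.291355; -0.296748, -0.148983, +0.943263]
β = atan2(√(R₁₃²+R₂₃²), R₃₃) = 0.338473; α = atan2(R₂₃, R₁₃) mod 2π = 1.070519; γ = atan2(R₃₂, −R₃₁) mod 2π = 5.817897
Split into d^2_{-1,-1}(β=0.3385) × two z-phases.
Half-angle: c=0.985714, s=0.168430. N=√(1·6·1·6)=6.000000
k∈{0,1} keeps every argument non-negative
  k=0: (−1)^0·6.0000/(6)·0.9857^4·0.1684^0 = +0.944068
  k=1: (−1)^1·6.0000/(2)·0.9857^2·0.1684^2 = -0.082692
d^2_{-1,-1}(0.3385) = +0.944068 -0.082692 = +0.861376
D = (+0.479669+0.877450i)·(+0.861376)·(+0.893692-0.448681i) = +0.708371+0.490081i

Re=0.7084 Im=0.4901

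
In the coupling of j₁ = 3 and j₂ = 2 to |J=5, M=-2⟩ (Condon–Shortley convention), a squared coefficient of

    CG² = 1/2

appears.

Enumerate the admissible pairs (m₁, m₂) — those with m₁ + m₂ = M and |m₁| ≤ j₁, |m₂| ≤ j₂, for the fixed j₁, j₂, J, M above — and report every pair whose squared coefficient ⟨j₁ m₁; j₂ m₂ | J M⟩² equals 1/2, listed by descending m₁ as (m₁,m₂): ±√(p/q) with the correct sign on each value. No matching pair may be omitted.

Admissible pairs with m₁+m₂ = M = -2: (-3,1), (-2,0), (-1,-1), (0,-2)
  (m₁,m₂)=(0,-2): CG² = 1/6, CG = +√(1/6)
  (m₁,m₂)=(-1,-1): CG² = 1/2, CG = +√(1/2)   ← matches the target
  (m₁,m₂)=(-2,0): CG² = 3/10, CG = +√(3/10)
  (m₁,m₂)=(-3,1): CG² = 1/30, CG = +√(1/30)
Pairs with CG² = 1/2: (-1,-1): +√(1/2)

(-1,-1): +√(1/2)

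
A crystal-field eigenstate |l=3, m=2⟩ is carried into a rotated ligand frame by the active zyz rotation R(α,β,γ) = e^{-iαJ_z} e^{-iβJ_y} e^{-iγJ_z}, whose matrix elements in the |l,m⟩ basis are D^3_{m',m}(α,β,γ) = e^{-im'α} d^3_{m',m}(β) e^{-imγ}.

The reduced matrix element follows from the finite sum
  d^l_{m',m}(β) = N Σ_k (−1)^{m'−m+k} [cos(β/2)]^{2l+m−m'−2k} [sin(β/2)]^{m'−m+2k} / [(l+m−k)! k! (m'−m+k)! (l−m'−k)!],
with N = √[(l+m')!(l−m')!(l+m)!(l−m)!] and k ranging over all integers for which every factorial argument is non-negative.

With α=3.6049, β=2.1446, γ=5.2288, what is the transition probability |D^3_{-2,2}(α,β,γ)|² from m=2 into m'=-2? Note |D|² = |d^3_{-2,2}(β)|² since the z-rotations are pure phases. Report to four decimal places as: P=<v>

P=0.0489

First d^3_{-2,2}(β=2.1446), then the phase factors e^{-i(-2)α} and e^{-i(2)γ}:
c=cos(2.144600/2)=0.478105, s=sin(2.144600/2)=0.878302; N=√[1·120·120·1]=120.000000
k∈{4,5} keeps every argument non-negative
  k=4: (−1)^0·120.0000/(24)·0.4781^2·0.8783^4 = +0.680133
  k=5: (−1)^1·120.0000/(120)·0.4781^0·0.8783^6 = -0.459055
d^3_{-2,2}(2.1446) = +0.680133 -0.459055 = +0.221078
|D^3_{-2,2}|² = |d^3_{-2,2}(β)|² = (+0.221078)² = 0.048875 (the z-rotation phases have unit modulus)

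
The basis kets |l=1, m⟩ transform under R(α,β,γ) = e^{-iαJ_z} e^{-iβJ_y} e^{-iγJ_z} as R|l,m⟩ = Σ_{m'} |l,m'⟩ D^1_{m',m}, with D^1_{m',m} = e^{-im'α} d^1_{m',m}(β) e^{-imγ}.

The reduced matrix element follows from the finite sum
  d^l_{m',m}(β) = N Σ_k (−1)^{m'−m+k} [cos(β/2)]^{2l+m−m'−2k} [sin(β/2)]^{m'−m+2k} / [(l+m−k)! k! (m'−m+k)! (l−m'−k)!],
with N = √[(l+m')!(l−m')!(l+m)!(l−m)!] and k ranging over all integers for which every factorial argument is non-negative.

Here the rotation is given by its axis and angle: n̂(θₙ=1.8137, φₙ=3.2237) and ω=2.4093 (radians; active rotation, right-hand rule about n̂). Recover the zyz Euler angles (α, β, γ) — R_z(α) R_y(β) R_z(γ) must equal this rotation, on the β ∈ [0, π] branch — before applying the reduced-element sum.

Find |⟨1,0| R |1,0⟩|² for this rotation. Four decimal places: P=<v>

Axis–angle → zyz. n̂ = (sinθₙcosφₙ, sinθₙsinφₙ, cosθₙ) = (-0.967374, -0.079607, -0.240522), ω = 2.4093.
R = I cosω + sinω [n̂]ₓ + (1−cosω) n̂n̂ᵀ gives
  R = [+0.888079, +0.295086, +0.352478; -0.026529, -0.732593, +0.680149; +0.458925, -0.613377, -0.642772]
β = atan2(√(R₁₃²+R₂₃²), R₃₃) = 2.268908; α = atan2(R₂₃, R₁₃) mod 2π = 1.092666; γ = atan2(R₃₂, −R₃₁) mod 2π = 4.070044
First d^1_{0,0}(β=2.2689), then the phase factors e^{-i(0)α} and e^{-i(0)γ}:
With c≡cos(β/2)=0.422627 and s≡sin(β/2)=0.906304, N=[1·1·1·1]^{1/2}=1.000000
Admissible k: 0..1 (factorial args all ≥0)
  k=0: (−1)^0·1.0000/(1)·0.4226^2·0.9063^0 = +0.178614
  k=1: (−1)^1·1.0000/(1)·0.4226^0·0.9063^2 = -0.821386
d^1_{0,0}(2.2689) = +0.178614 -0.821386 = -0.642772
|D^1_{0,0}|² = |d^1_{0,0}(β)|² = (-0.642772)² = 0.413156 (the z-rotation phases have unit modulus)

P=0.4132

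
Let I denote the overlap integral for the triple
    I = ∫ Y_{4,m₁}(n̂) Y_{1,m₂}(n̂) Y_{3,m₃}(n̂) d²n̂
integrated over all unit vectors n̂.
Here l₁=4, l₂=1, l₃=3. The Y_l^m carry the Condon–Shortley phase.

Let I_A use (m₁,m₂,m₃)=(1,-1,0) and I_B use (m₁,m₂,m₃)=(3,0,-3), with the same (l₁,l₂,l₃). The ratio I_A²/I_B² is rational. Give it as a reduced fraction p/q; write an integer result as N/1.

l's match ⇒ only the (l;m) 3-j factors differ between A and B.
A: triangle coeff Δ(4,1,3) = 1/252; Σ_t [0,0]: t=0:+1/72 = 1/72; (3j)²=5/126 [(4 1 3; 1 -1 0)], sign=-1
B: triangle coeff Δ(4,1,3) = 1/252; Σ_t [1,1]: t=1:−1/720 = -1/720; (3j)²=1/36 [(4 1 3; 3 0 -3)], sign=-1
I_A²/I_B² = (5/126)/(1/36) = 10/7

10/7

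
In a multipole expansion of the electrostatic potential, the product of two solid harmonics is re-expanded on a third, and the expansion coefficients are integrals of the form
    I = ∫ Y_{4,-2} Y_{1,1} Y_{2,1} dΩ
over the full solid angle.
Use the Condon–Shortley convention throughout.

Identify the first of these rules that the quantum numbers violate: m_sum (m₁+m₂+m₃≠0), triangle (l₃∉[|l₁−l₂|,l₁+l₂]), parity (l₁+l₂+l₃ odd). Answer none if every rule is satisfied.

azimuthal sum: -2 + 1 + 1 = 0  ✓
l₃ must lie in [3,5]; have l₃=2  ✗
L = 4 + 1 + 2 = 7 (odd)

triangle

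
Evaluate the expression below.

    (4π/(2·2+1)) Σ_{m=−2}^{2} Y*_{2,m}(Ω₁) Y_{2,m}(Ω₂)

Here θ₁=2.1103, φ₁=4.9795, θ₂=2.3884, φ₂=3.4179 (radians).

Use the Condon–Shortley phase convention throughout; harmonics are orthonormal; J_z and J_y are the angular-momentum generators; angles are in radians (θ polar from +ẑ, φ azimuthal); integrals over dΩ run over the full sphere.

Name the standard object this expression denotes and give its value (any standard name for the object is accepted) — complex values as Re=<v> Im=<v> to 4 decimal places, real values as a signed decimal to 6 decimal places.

Legendre polynomial (addition theorem), -0.283226

This sum is the spherical-harmonic addition theorem: it equals the Legendre polynomial P_l(cos γ) of the angle γ between the two directions.
Summing Y*_{l m}(θ₁,φ₁)·Y_{l m}(θ₂,φ₂) over m ∈ [−2, 2]; prefactor 4π/(2·2+1) = 2.513274:
  m=-2: (-0.244719-0.144776i) × (+0.153808-0.094855i) = -0.051373+0.000945i  (running Σ = -0.051373+0.000945i)
  m=-1: (-0.089873+0.328422i) × (+0.370852-0.105159i) = +0.001207+0.131247i  (running Σ = -0.050166+0.132192i)
  m=0: (-0.065698-0.000000i) × (+0.188147+0.000000i) = -0.012361-0.000000i  (running Σ = -0.062526+0.132192i)
  m=1: (+0.089873+0.328422i) × (-0.370852-0.105159i) = +0.001207-0.131247i  (running Σ = -0.061319+0.000945i)
  m=2: (-0.244719+0.144776i) × (+0.153808+0.094855i) = -0.051373-0.000945i  (running Σ = -0.112692-0.000000i)
Accumulated sum -0.112692-0.000000i; after 4π/(2l+1) scaling, -0.283226-0.000000i ⇒ P_2 = -0.283226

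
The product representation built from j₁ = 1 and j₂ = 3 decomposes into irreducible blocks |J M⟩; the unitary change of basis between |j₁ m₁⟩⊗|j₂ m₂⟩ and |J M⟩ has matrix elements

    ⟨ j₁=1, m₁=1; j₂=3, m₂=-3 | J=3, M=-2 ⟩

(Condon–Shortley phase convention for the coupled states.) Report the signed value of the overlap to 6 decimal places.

triangle: 1!*1!*5!/8! = 120/40320
(j±m)!: 2!*0!*0!*6!*1!*5! = 172800
prefactor² = (2J+1)*Δ*N² = 3600
  k=0: +1/(0!*1!*0!*0!*1!*5!) = 1/120
Σ = 1/120  ⇒  CG² = 3600*(1/120)² = 1/4
CG = +√(1/4) = +0.500000

+√(1/4) ≈ +0.500000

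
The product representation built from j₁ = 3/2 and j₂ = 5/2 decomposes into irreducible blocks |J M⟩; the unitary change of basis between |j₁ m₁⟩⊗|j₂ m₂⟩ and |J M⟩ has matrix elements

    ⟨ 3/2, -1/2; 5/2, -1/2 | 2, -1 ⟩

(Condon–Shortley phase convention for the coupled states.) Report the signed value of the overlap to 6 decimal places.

√[5·2!1!3!/7! · 1!2!2!3!1!3!] = √(12/7)
  +(−1)^1/∏(1,1,1,1,0,2)! = -1/2  (running -1/2)
  +(−1)^2/∏(2,0,0,0,1,3)! = 1/12  (running -5/12)
⟨..|..⟩ = √(12/7)·(-5/12) = -0.545545

−√(25/84) = -0.545545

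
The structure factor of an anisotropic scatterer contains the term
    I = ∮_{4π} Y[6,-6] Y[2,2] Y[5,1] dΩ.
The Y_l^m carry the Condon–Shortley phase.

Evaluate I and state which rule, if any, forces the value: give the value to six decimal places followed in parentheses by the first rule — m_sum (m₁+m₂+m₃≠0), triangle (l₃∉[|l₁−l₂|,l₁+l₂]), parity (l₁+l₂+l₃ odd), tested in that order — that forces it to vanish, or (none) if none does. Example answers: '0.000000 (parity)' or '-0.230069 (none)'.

m-sum = -6 + 2 + 1 = -3 ≠ 0 ⇒ I = 0

0.000000 (m_sum)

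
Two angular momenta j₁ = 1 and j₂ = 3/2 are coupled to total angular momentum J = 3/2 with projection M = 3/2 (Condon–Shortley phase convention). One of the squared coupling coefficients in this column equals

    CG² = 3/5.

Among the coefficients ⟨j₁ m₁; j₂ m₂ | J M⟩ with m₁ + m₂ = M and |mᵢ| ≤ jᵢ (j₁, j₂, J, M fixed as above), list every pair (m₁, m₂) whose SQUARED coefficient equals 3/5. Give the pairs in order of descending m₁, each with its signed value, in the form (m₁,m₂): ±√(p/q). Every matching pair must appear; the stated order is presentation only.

(0,3/2): −√(3/5)

Admissible pairs with m₁+m₂ = M = 3/2: (0,3/2), (1,1/2)
  (m₁,m₂)=(1,1/2): CG² = 2/5, CG = +√(2/5)
  (m₁,m₂)=(0,3/2): CG² = 3/5, CG = −√(3/5)   ← matches the target
Pairs with CG² = 3/5: (0,3/2): −√(3/5)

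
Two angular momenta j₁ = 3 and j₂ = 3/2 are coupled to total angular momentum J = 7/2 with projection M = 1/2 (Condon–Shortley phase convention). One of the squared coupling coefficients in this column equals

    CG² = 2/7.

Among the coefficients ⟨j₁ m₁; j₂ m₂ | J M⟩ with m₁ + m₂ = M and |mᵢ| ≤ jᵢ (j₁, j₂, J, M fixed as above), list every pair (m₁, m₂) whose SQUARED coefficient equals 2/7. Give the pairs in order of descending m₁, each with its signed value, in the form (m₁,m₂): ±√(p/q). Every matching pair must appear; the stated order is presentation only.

Admissible pairs with m₁+m₂ = M = 1/2: (-1,3/2), (0,1/2), (1,-1/2), (2,-3/2)
  (m₁,m₂)=(2,-3/2): CG² = 5/21, CG = +√(5/21)
  (m₁,m₂)=(1,-1/2): CG² = 2/7, CG = +√(2/7)   ← matches the target
  (m₁,m₂)=(0,1/2): CG² = 2/21, CG = −√(2/21)
  (m₁,m₂)=(-1,3/2): CG² = 8/21, CG = −√(8/21)
Pairs with CG² = 2/7: (1,-1/2): +√(2/7)

(1,-1/2): +√(2/7)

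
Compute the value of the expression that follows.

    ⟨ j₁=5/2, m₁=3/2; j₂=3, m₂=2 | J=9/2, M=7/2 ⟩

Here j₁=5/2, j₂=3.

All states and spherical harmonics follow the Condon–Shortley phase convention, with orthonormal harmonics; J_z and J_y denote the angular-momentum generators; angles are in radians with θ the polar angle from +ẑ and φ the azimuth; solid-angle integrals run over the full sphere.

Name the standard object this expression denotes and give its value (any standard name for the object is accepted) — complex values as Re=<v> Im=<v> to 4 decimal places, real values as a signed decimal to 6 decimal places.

Clebsch–Gordan coefficient, −√(1/99) ≈ -0.100504

This is a Clebsch–Gordan (vector-coupling) coefficient.
triangle: 1!*4!*5!/11! = 2880/39916800
(j±m)!: 4!*1!*5!*1!*8!*1! = 116121600
prefactor² = (2J+1)*Δ*N² = 921600/11
  k=0: +1/(0!*1!*1!*5!*3!*0!) = 1/720
  k=1: −1/(1!*0!*0!*4!*4!*1!) = -1/576
Σ = -1/2880  ⇒  CG² = 921600/11*(-1/2880)² = 1/99
CG = −√(1/99) = -0.100504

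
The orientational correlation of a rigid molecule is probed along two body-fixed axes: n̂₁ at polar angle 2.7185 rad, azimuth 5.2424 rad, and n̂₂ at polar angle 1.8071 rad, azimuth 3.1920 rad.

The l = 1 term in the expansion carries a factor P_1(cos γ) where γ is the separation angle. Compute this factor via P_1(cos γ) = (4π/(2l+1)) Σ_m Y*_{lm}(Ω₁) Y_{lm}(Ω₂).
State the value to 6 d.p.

0.029278

Expand P_1 via completeness: Σ_{m} conj(Y_{1,m}) at Ω₁ times Y_{1,m} at Ω₂ —
  m=-1: Y*=0.07171 - 0.12239j  Y=-0.33547 + 0.01692j  product -0.02199 + 0.04227j
  m=+0: Y*=-0.44552 + 0.00000j  Y=-0.11439 + 0.00000j  product 0.05096 + 0.00000j
  m=+1: Y*=-0.07171 - 0.12239j  Y=0.33547 + 0.01692j  product -0.02199 - 0.04227j
Σ over m = 0.00699 + 0.00000j; ×(4π/3) → 0.02928 + 0.00000j. Real part: 0.029278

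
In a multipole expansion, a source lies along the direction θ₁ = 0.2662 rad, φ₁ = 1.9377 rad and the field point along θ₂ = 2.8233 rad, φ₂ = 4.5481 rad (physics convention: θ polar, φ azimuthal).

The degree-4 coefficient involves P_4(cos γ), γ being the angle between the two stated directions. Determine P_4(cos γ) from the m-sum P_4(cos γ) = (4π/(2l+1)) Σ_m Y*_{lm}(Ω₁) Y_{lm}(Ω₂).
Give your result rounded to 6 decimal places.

Addition theorem: P_4(cos γ) = (4π/9) Σ_m Y*_{lm}(Ω₁) Y_{lm}(Ω₂), m = −4…4:
  term(m=-4) = -0.00000 + 0.00001j   from Y*(Ω₁)=0.00022 + 0.00211j, Y(Ω₂)=0.00336 + 0.00259j
  term(m=-3) = -0.00002 + 0.00080j   from Y*(Ω₁)=0.01960 - 0.00996j, Y(Ω₂)=-0.01724 + 0.03210j
  term(m=-2) = 0.01082 + 0.01942j   from Y*(Ω₁)=-0.09482 - 0.08551j, Y(Ω₂)=-0.16479 - 0.05618j
  term(m=-1) = 0.16962 + 0.09966j   from Y*(Ω₁)=-0.15142 + 0.39402j, Y(Ω₂)=0.07622 - 0.45978j
  term(m=+0) = 0.26697 + 0.00000j   from Y*(Ω₁)=0.57118 + 0.00000j, Y(Ω₂)=0.46739 + 0.00000j
  term(m=+1) = 0.16962 - 0.09966j   from Y*(Ω₁)=0.15142 + 0.39402j, Y(Ω₂)=-0.07622 - 0.45978j
  term(m=+2) = 0.01082 - 0.01942j   from Y*(Ω₁)=-0.09482 + 0.08551j, Y(Ω₂)=-0.16479 + 0.05618j
  term(m=+3) = -0.00002 - 0.00080j   from Y*(Ω₁)=-0.01960 - 0.00996j, Y(Ω₂)=0.01724 + 0.03210j
  term(m=+4) = -0.00000 - 0.00001j   from Y*(Ω₁)=0.00022 - 0.00211j, Y(Ω₂)=0.00336 - 0.00259j
Accumulated sum 0.62781 - 0.00000j; after 4π/(2l+1) scaling, 0.87659 - 0.00000j ⇒ P_4 = 0.876587

0.876587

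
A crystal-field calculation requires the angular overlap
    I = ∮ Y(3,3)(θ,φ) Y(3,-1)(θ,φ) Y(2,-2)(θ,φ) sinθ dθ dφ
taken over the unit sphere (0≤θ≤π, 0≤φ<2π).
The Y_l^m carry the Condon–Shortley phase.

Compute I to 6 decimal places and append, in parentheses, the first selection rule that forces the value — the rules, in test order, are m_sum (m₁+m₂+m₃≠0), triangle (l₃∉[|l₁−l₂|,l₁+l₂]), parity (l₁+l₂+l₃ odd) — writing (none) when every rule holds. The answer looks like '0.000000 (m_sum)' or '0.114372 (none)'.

Checks pass: Σm=0; 8 even; l₃=2∈[0,6].
(2·3+1)(2·3+1)(2·2+1) = 245
Δ: 4! 2! 2! / 9! → 1/3780
sum: t=1:−1/24 t=2:+1/4 t=3:−1/24 = 1/6
3j²(3 3 2; 0 0 0) = Δ·Π!·Σ² = 4/105  (sign +1)
sum: t=0:+1/96 = 1/96
3j²(3 3 2; 3 -1 -2) = Δ·Π!·Σ² = 1/42  (sign +1)
combine: 4πI² = 245·4/105·1/42 = 2/9
take √, sign +1: I = 0.13298076
No selection rule forces the value: the integral is nonzero (none).

0.132981 (none)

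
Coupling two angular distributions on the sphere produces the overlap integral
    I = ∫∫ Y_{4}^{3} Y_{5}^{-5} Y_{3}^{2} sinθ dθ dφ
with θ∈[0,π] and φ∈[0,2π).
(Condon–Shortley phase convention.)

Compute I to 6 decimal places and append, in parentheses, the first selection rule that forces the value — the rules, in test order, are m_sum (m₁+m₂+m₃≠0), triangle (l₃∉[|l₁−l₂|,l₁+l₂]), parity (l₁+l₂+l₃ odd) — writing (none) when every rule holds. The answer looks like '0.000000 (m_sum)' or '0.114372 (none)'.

m-sum 0 ✓  L=12 even ✓  1≤3≤9 ✓
Π(2lᵢ+1) = 9×11×7 = 693
triangle coeff Δ(4,5,3) = 1/180180
Σ_t [2,4]: t=2:+1/576 t=3:−1/144 t=4:+1/576 = -1/288
(3j)²=20/1001 [(4 5 3; 0 0 0)], sign=+1
Σ_t [0,0]: t=0:+1/17280 = 1/17280
(3j)²=35/858 [(4 5 3; 3 -5 2)], sign=-1
⇒ 4πI² = 1050/1859
I = (-1)√(1050/1859/(4π)) = -0.21200691
No selection rule forces the value: the integral is nonzero (none).

-0.212007 (none)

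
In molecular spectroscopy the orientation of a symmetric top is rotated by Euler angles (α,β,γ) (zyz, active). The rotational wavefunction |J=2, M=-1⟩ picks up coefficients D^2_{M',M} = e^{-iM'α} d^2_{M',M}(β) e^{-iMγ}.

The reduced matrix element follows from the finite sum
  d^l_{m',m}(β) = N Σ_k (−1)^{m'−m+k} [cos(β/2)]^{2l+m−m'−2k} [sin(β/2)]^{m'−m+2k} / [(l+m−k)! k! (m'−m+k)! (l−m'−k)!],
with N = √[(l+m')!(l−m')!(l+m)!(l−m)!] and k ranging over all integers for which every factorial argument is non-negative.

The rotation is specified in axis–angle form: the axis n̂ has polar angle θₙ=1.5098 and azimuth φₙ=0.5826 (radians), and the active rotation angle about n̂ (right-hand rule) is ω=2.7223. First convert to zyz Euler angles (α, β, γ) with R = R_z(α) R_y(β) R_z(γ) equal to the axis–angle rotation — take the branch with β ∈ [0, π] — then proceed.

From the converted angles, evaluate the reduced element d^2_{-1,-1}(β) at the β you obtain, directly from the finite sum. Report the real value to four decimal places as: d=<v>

Axis–angle → zyz. n̂ = (sinθₙcosφₙ, sinθₙsinφₙ, cosθₙ) = (+0.833482, +0.549174, +0.060959), ω = 2.7223.
R = I cosω + sinω [n̂]ₓ + (1−cosω) n̂n̂ᵀ gives
  R = [+0.415831, +0.850986, +0.320791; +0.900620, -0.336318, -0.275269; -0.126362, +0.403376, -0.906267]
β = atan2(√(R₁₃²+R₂₃²), R₃₃) = 2.705164; α = atan2(R₂₃, R₁₃) mod 2π = 5.574011; γ = atan2(R₃₂, −R₃₁) mod 2π = 1.267218
d^2_{-1,-1}(β=2.7052) via the finite sum:
Half-angle: c=0.216487, s=0.976286. N=√(1·6·1·6)=6.000000
Admissible k: 0..1 (factorial args all ≥0)
  k=0: (−1)^0·6.0000/(6)·0.2165^4·0.9763^0 = +0.002196
  k=1: (−1)^1·6.0000/(2)·0.2165^2·0.9763^2 = -0.134010
d^2_{-1,-1}(2.7052) = +0.002196 -0.134010 = -0.131813

d=-0.1318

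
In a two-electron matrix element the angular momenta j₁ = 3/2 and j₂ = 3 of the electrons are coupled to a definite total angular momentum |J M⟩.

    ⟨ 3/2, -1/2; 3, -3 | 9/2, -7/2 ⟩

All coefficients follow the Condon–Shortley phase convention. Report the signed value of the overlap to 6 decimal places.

+√(1/3) ≈ +0.577350

triangle: 0!·3!·6!/10! = 4320/3628800
(j±m)!: 1!·2!·0!·6!·1!·8! = 58060800
prefactor² = (2J+1)·Δ·N² = 691200
  k=0: +1/(0!·0!·2!·0!·1!·6!) = 1/1440
Σ = 1/1440  ⇒  CG² = 691200·(1/1440)² = 1/3
CG = +√(1/3) = +0.577350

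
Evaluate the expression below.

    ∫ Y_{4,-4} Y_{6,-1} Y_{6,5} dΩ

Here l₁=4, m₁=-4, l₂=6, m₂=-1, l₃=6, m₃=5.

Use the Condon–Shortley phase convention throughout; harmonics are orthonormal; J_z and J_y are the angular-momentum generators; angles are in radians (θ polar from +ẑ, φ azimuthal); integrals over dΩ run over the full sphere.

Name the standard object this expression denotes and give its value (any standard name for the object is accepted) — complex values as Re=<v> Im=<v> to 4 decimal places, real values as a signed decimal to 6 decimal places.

This is a Gaunt coefficient — the integral of a triple product of spherical harmonics over the sphere.
m-sum 0 ✓  L=16 even ✓  2≤6≤10 ✓
Π(2lᵢ+1) = 9×13×13 = 1521
triangle coeff Δ(4,6,6) = 1/15315300
Σ_t [0,4]: t=0:+1/829440 t=1:−1/25920 t=2:+1/9216 t=3:−1/25920 t=4:+1/829440 = 7/207360
(3j)²=28/2431 [(4 6 6; 0 0 0)], sign=+1
Σ_t [4,4]: t=4:+1/2903040 = 1/2903040
(3j)²=5/663 [(4 6 6; -4 -1 5)], sign=-1
⇒ 4πI² = 420/3179
I = (-1)√(420/3179/(4π)) = -0.10253555

Gaunt coefficient, -0.102536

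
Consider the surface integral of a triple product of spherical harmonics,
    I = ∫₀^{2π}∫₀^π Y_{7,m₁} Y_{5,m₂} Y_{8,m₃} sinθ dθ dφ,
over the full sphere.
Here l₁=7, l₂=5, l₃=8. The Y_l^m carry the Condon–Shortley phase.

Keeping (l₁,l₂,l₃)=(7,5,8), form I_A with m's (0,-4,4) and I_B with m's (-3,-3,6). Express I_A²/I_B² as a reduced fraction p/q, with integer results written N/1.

8/13

l's match ⇒ only the (l;m) 3-j factors differ between A and B.
A: triangle coeff Δ(7,5,8) = 1/814773960; Σ_t [0,1]: t=0:+1/87091200 t=1:−1/74649600 = -1/522547200; (3j)²=2/4199 [(7 5 8; 0 -4 4)], sign=-1
B: triangle coeff Δ(7,5,8) = 1/814773960; Σ_t [0,2]: t=0:+1/4180377600 t=1:−1/261273600 t=2:+1/232243200 = 1/1393459200; (3j)²=1/1292 [(7 5 8; -3 -3 6)], sign=+1
I_A²/I_B² = (2/4199)/(1/1292) = 8/13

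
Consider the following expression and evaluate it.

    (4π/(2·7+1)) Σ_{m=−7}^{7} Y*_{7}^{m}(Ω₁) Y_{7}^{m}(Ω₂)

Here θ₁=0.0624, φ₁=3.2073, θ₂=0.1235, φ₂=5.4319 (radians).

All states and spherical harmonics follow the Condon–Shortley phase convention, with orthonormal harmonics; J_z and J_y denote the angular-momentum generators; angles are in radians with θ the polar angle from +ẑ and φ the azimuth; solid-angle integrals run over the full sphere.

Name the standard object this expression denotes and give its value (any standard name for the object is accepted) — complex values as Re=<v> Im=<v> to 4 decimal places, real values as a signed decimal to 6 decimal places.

This sum is the spherical-harmonic addition theorem: it equals the Legendre polynomial P_l(cos γ) of the angle γ between the two directions.
Term-by-term m-sum for l=7 (normalisation 4π/15 = 0.837758):
  [-7]  conj(Y_{7,-7})(Ω₁) = -0.00000 - 0.00000j ; Y_{7,-7}(Ω₂) = 0.00000 - 0.00000j ; Δ = -0.00000 - 0.00000j
  [-6]  conj(Y_{7,-6})(Ω₁) = 0.00000 + 0.00000j ; Y_{7,-6}(Ω₂) = 0.00000 - 0.00001j ; Δ = 0.00000 - 0.00000j
  [-5]  conj(Y_{7,-5})(Ω₁) = -0.00000 - 0.00000j ; Y_{7,-5}(Ω₂) = -0.00005 - 0.00011j ; Δ = 0.00000 + 0.00000j
  [-4]  conj(Y_{7,-4})(Ω₁) = 0.00011 + 0.00003j ; Y_{7,-4}(Ω₂) = -0.00159 - 0.00043j ; Δ = -0.00000 - 0.00000j
  [-3]  conj(Y_{7,-3})(Ω₁) = -0.00208 - 0.00042j ; Y_{7,-3}(Ω₂) = -0.01320 + 0.00879j ; Δ = 0.00003 - 0.00001j
  [-2]  conj(Y_{7,-2})(Ω₁) = 0.02849 + 0.00377j ; Y_{7,-2}(Ω₂) = -0.01404 + 0.10595j ; Δ = -0.00080 + 0.00297j
  [-1]  conj(Y_{7,-1})(Ω₁) = -0.24774 - 0.01630j ; Y_{7,-1}(Ω₂) = 0.29881 + 0.34103j ; Δ = -0.06847 - 0.08936j
  [+0]  conj(Y_{7,0})(Ω₁) = 1.03379 + 0.00000j ; Y_{7,0}(Ω₂) = 0.87128 + 0.00000j ; Δ = 0.90072 + 0.00000j
  [+1]  conj(Y_{7,1})(Ω₁) = 0.24774 - 0.01630j ; Y_{7,1}(Ω₂) = -0.29881 + 0.34103j ; Δ = -0.06847 + 0.08936j
  [+2]  conj(Y_{7,2})(Ω₁) = 0.02849 - 0.00377j ; Y_{7,2}(Ω₂) = -0.01404 - 0.10595j ; Δ = -0.00080 - 0.00297j
  [+3]  conj(Y_{7,3})(Ω₁) = 0.00208 - 0.00042j ; Y_{7,3}(Ω₂) = 0.01320 + 0.00879j ; Δ = 0.00003 + 0.00001j
  [+4]  conj(Y_{7,4})(Ω₁) = 0.00011 - 0.00003j ; Y_{7,4}(Ω₂) = -0.00159 + 0.00043j ; Δ = -0.00000 + 0.00000j
  [+5]  conj(Y_{7,5})(Ω₁) = 0.00000 - 0.00000j ; Y_{7,5}(Ω₂) = 0.00005 - 0.00011j ; Δ = 0.00000 - 0.00000j
  [+6]  conj(Y_{7,6})(Ω₁) = 0.00000 - 0.00000j ; Y_{7,6}(Ω₂) = 0.00000 + 0.00001j ; Δ = 0.00000 + 0.00000j
  [+7]  conj(Y_{7,7})(Ω₁) = 0.00000 - 0.00000j ; Y_{7,7}(Ω₂) = -0.00000 - 0.00000j ; Δ = -0.00000 + 0.00000j
Total Σ_m = 0.76224 - 0.00000j. Multiply by 0.837758: 0.63858 - 0.00000j. P_7(cos γ) = 0.638576

Legendre polynomial (addition theorem), +0.638576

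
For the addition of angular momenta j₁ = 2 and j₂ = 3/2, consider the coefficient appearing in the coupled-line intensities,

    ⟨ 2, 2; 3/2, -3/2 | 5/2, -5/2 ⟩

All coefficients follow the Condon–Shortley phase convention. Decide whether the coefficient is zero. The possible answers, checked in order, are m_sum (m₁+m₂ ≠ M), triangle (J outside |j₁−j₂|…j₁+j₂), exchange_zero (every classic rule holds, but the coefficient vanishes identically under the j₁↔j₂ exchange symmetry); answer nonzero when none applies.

m_sum

m-sum: m₁+m₂ = 2+(-3/2) = 1/2, M = -5/2  ✗ ⇒ coefficient is 0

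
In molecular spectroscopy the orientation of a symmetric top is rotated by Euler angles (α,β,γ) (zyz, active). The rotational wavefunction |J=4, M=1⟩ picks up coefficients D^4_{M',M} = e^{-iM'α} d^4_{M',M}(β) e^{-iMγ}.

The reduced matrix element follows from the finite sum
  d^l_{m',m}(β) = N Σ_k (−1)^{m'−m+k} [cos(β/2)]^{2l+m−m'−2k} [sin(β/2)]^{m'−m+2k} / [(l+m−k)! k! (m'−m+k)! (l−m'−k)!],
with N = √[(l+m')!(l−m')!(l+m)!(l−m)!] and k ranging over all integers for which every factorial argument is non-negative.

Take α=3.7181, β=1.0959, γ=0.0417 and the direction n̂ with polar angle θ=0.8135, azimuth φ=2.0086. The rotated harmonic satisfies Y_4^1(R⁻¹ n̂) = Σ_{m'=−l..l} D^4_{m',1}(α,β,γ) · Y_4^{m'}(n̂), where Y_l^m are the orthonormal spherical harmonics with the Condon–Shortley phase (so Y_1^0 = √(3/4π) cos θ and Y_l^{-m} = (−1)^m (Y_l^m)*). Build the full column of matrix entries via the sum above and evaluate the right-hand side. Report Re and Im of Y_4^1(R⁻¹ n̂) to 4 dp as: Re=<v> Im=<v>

Need the full column D^4_{m',1} for m'=−4..4 at α=3.7181, β=1.0959, γ=0.0417.
cos(β/2)=0.853594, sin(β/2)=0.520938
d^4_{-4,1}: single k=5 term ⇒ +0.178559;  D = -0.114145+0.137310i
d^4_{-3,1}: k∈[4..5] ⇒ +0.517214 -0.115582 = +0.401632;  D = +0.046894-0.398885i
d^4_{-2,1}: k∈[3..5] ⇒ +0.906007 -0.506166 +0.037704 = +0.437546;  D = +0.194044+0.392165i
d^4_{-1,1}: k∈[2..5] ⇒ +1.049740 -1.172932 +0.218430 -0.005424 = +0.089814;  D = -0.077273-0.045776i
d^4_{0,1}: k∈[1..4] ⇒ +0.769240 -1.719028 +0.640255 -0.039744 = -0.349277;  D = -0.348974+0.014561i
d^4_{1,1}: k∈[0..3] ⇒ +0.281846 -1.574610 +1.172932 -0.145620 = -0.265452;  D = +0.216322-0.153849i
d^4_{2,1}: k∈[0..2] ⇒ -0.729765 +1.359011 -0.337444 = +0.291802;  D = +0.107173-0.271408i
d^4_{3,1}: k∈[0..1] ⇒ +0.833205 -0.517214 = +0.315991;  D = +0.062910+0.309665i
d^4_{4,1}: single k=0 term ⇒ -0.479414;  D = +0.336115+0.341854i
Y_4^{m'}(θ=0.8135,φ=2.0086) and Σ D·Y over m':
  (-0.1141+0.1373i)·(-0.0221-0.1214i)  (+0.0469-0.3989i)·(+0.3191+0.0840i)  (+0.1940+0.3922i)·(-0.2606+0.3125i)  (-0.0773-0.0458i)·(-0.0304-0.0649i)  (-0.3490+0.0146i)·(-0.3557+0.0000i)  (+0.2163-0.1538i)·(+0.0304-0.0649i)  (+0.1072-0.2714i)·(-0.2606-0.3125i)  (+0.0629+0.3097i)·(-0.3191+0.0840i)  (+0.3361+0.3419i)·(-0.0221+0.1214i)
Y_4^1(R⁻¹ n̂) = -0.193121-0.194638i

Re=-0.1931 Im=-0.1946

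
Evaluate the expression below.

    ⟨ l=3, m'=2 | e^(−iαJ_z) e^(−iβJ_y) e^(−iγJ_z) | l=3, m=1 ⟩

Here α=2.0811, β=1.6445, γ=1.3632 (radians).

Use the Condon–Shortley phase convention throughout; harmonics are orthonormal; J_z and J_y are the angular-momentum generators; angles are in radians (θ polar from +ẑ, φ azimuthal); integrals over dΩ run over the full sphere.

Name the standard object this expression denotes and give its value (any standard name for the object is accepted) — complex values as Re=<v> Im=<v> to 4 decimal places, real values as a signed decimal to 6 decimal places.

This is a Wigner D-matrix element — the rotation-matrix element ⟨l m'| R(α,β,γ) |l m⟩ in the angular-momentum basis.
Split into d^3_{2,1}(β=1.6445) × two z-phases.
With c≡cos(β/2)=0.680574 and s≡sin(β/2)=0.732679, N=[120·1·24·2]^{1/2}=75.894664
k∈{0,1} keeps every argument non-negative
  k=0: (−1)^1·75.8947/(24)·0.6806^5·0.7327^1 = -0.338292
  k=1: (−1)^2·75.8947/(12)·0.6806^3·0.7327^3 = +0.784148
d^3_{2,1}(1.6445) = -0.338292 +0.784148 = +0.445856
Phases: e^{-i·(2)·2.0811}=-0.522848+0.852426i, e^{-i·(1)·1.3632}=+0.206108-0.978529i ⇒ D=+0.323852+0.306443i

Wigner D-matrix element, Re=0.3239 Im=0.3064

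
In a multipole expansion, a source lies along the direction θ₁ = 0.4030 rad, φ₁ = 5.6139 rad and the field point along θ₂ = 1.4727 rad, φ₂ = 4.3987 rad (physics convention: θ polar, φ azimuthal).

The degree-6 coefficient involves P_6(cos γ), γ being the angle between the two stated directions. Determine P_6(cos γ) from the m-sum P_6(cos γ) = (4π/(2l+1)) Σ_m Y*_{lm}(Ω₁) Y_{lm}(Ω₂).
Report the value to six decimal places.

-0.026805

Summing Y*_{l m}(θ₁,φ₁)·Y_{l m}(θ₂,φ₂) over m ∈ [−6, 6]; prefactor 4π/(2·6+1) = 0.966644:
  m=-6: Y*=(-0.001128, 0.001348)  Y=(0.143766, -0.446753)  product (0.000440, 0.000698)
  m=-5: Y*=(-0.013983, 0.002905)  Y=(-0.159994, 0.000376)  product (0.002236, -0.000470)
  m=-4: Y*=(-0.062693, -0.031409)  Y=(-0.097296, -0.297539)  product (-0.003246, 0.021710)
  m=-3: Y*=(-0.096507, -0.206568)  Y=(-0.147096, 0.107189)  product (0.036338, 0.020041)
  m=-2: Y*=(0.108347, -0.458142)  Y=(-0.216848, -0.157238)  product (-0.095532, 0.082311)
  m=-1: Y*=(0.378087, -0.299101)  Y=(-0.058424, 0.180100)  product (0.031779, 0.085568)
  m=+0: Y*=(-0.110467, -0.000000)  Y=(-0.255651, 0.000000)  product (0.028241, 0.000000)
  m=+1: Y*=(-0.378087, -0.299101)  Y=(0.058424, 0.180100)  product (0.031779, -0.085568)
  m=+2: Y*=(0.108347, 0.458142)  Y=(-0.216848, 0.157238)  product (-0.095532, -0.082311)
  m=+3: Y*=(0.096507, -0.206568)  Y=(0.147096, 0.107189)  product (0.036338, -0.020041)
  m=+4: Y*=(-0.062693, 0.031409)  Y=(-0.097296, 0.297539)  product (-0.003246, -0.021710)
  m=+5: Y*=(0.013983, 0.002905)  Y=(0.159994, 0.000376)  product (0.002236, 0.000470)
  m=+6: Y*=(-0.001128, -0.001348)  Y=(0.143766, 0.446753)  product (0.000440, -0.000698)
Accumulated sum (-0.027730, 0.000000); after 4π/(2l+1) scaling, (-0.026805, 0.000000) ⇒ P_6 = -0.026805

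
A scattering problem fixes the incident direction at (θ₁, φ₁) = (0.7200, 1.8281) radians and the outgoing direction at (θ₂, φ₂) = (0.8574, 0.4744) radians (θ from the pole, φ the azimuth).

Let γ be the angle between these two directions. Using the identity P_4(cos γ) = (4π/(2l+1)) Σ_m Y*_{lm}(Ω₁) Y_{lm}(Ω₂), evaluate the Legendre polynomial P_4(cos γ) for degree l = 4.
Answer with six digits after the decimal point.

-0.407551

Addition theorem: P_4(cos γ) = (4π/9) Σ_m Y*_{lm}(Ω₁) Y_{lm}(Ω₂), m = −4…4:
  term(m=-4) = 0.00782 - 0.00924j   from Y*(Ω₁)=0.04312 + 0.07168j, Y(Ω₂)=-0.04644 - 0.13701j
  term(m=-3) = -0.05791 - 0.07598j   from Y*(Ω₁)=0.18817 - 0.19332j, Y(Ω₂)=0.05208 - 0.35027j
  term(m=-2) = -0.14906 + 0.06912j   from Y*(Ω₁)=-0.37432 - 0.21165j, Y(Ω₂)=0.22263 - 0.31053j
  term(m=-1) = -0.00003 - 0.00012j   from Y*(Ω₁)=-0.05708 + 0.21693j, Y(Ω₂)=-0.00047 + 0.00024j
  term(m=+0) = 0.10647 + 0.00000j   from Y*(Ω₁)=-0.29357 + 0.00000j, Y(Ω₂)=-0.36269 + 0.00000j
  term(m=+1) = -0.00003 + 0.00012j   from Y*(Ω₁)=0.05708 + 0.21693j, Y(Ω₂)=0.00047 + 0.00024j
  term(m=+2) = -0.14906 - 0.06912j   from Y*(Ω₁)=-0.37432 + 0.21165j, Y(Ω₂)=0.22263 + 0.31053j
  term(m=+3) = -0.05791 + 0.07598j   from Y*(Ω₁)=-0.18817 - 0.19332j, Y(Ω₂)=-0.05208 - 0.35027j
  term(m=+4) = 0.00782 + 0.00924j   from Y*(Ω₁)=0.04312 - 0.07168j, Y(Ω₂)=-0.04644 + 0.13701j
Accumulated sum -0.29189 + 0.00000j; after 4π/(2l+1) scaling, -0.40755 + 0.00000j ⇒ P_4 = -0.407551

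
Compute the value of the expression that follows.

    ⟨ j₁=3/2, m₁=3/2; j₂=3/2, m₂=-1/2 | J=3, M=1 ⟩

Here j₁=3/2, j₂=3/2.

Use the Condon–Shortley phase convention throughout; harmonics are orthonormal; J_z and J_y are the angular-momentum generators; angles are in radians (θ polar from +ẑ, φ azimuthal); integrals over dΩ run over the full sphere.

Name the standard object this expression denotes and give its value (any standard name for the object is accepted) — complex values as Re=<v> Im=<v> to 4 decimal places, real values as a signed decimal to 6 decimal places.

This is a Clebsch–Gordan (vector-coupling) coefficient.
√[7·0!3!3!/7! · 3!0!1!2!4!2!] = √(144/5)
  +(−1)^0/∏(0,0,0,1,3,2)! = 1/12  (running 1/12)
⟨..|..⟩ = √(144/5)·(1/12) = +0.447214

Clebsch–Gordan coefficient, +√(1/5) ≈ +0.447214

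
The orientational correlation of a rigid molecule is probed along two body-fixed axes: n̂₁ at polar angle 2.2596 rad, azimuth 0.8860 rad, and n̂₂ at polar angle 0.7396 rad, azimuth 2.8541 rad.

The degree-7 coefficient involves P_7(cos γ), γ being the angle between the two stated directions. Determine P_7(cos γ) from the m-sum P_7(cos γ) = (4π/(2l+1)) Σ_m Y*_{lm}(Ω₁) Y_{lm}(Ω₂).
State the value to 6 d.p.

Term-by-term m-sum for l=7 (normalisation 4π/15 = 0.837758):
  m=-7: (0.081455, -0.006628) × (0.013504, -0.028561) = (0.000911, -0.002416)  (running Σ = (0.000911, -0.002416))
  m=-6: (-0.142905, 0.207273) × (-0.019895, 0.128029) = (-0.023694, -0.022420)  (running Σ = (-0.022783, -0.024836))
  m=-5: (-0.119220, -0.410901) × (-0.041347, -0.308266) = (-0.121737, 0.053741)  (running Σ = (-0.144521, 0.028906))
  m=-4: (0.343334, 0.146134) × (0.187126, 0.418101) = (0.003148, 0.170894)  (running Σ = (-0.141373, 0.199799))
  m=-3: (0.014595, -0.007665) × (-0.210900, -0.246203) = (-0.004965, -0.001977)  (running Σ = (-0.146338, 0.197822))
  m=-2: (-0.072256, 0.354259) × (-0.107586, -0.069718) = (0.032472, -0.033076)  (running Σ = (-0.113866, 0.164747))
  m=-1: (-0.092456, -0.113217) × (0.372491, 0.110140) = (-0.021969, -0.052355)  (running Σ = (-0.135835, 0.112392))
  m=0: (-0.322874, -0.000000) × (0.012104, 0.000000) = (-0.003908, -0.000000)  (running Σ = (-0.139743, 0.112392))
  m=1: (0.092456, -0.113217) × (-0.372491, 0.110140) = (-0.021969, 0.052355)  (running Σ = (-0.161713, 0.164747))
  m=2: (-0.072256, -0.354259) × (-0.107586, 0.069718) = (0.032472, 0.033076)  (running Σ = (-0.129241, 0.197822))
  m=3: (-0.014595, -0.007665) × (0.210900, -0.246203) = (-0.004965, 0.001977)  (running Σ = (-0.134206, 0.199799))
  m=4: (0.343334, -0.146134) × (0.187126, -0.418101) = (0.003148, -0.170894)  (running Σ = (-0.131058, 0.028906))
  m=5: (0.119220, -0.410901) × (0.041347, -0.308266) = (-0.121737, -0.053741)  (running Σ = (-0.252795, -0.024836))
  m=6: (-0.142905, -0.207273) × (-0.019895, -0.128029) = (-0.023694, 0.022420)  (running Σ = (-0.276489, -0.002416))
  m=7: (-0.081455, -0.006628) × (-0.013504, -0.028561) = (0.000911, 0.002416)  (running Σ = (-0.275579, 0.000000))
Total Σ_m = (-0.275579, 0.000000). Multiply by 0.837758: (-0.230868, 0.000000). P_7(cos γ) = -0.230868

-0.230868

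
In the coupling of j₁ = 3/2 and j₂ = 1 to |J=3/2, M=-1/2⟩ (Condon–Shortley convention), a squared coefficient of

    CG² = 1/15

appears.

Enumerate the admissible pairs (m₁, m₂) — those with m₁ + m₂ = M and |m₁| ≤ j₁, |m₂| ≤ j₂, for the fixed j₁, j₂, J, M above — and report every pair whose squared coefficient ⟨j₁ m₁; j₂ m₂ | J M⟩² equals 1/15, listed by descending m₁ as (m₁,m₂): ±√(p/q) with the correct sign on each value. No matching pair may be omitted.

Admissible pairs with m₁+m₂ = M = -1/2: (-3/2,1), (-1/2,0), (1/2,-1)
  (m₁,m₂)=(1/2,-1): CG² = 8/15, CG = +√(8/15)
  (m₁,m₂)=(-1/2,0): CG² = 1/15, CG = −√(1/15)   ← matches the target
  (m₁,m₂)=(-3/2,1): CG² = 2/5, CG = −√(2/5)
Pairs with CG² = 1/15: (-1/2,0): −√(1/15)

(-1/2,0): −√(1/15)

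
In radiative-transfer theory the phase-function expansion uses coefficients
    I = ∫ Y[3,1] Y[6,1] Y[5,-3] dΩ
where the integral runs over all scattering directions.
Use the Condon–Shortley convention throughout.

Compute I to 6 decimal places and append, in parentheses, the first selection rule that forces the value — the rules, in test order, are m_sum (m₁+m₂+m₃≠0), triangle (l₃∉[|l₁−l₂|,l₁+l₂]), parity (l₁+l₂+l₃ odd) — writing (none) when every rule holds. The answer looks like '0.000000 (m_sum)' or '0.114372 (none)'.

0.000000 (m_sum)

1 + 1 − 3 = -1 ≠ 0: azimuthal integral kills it; I = 0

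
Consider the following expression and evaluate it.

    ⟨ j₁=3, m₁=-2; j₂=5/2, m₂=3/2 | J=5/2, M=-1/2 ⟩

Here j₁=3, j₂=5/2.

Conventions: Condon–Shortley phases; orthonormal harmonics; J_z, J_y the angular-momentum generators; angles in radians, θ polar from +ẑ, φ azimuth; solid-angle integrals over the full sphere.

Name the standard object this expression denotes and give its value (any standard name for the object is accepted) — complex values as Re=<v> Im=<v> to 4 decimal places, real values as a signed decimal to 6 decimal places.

This is a Clebsch–Gordan (vector-coupling) coefficient.
j₁+j₂−J=3  J+j₁−j₂=3  J−j₁+j₂=2  j₁+j₂+J+1=9
(j₁±m₁, j₂±m₂, J±M) = (1,5,4,1,2,3)
P² = 288/7
sum k=2..3:
  [2] +1/24 = 1/24
  [3] −1/12 = -1/12
S = -1/24
C² = P²·S² = 1/14 ; C = -0.267261

Clebsch–Gordan coefficient, −√(1/14) ≈ -0.267261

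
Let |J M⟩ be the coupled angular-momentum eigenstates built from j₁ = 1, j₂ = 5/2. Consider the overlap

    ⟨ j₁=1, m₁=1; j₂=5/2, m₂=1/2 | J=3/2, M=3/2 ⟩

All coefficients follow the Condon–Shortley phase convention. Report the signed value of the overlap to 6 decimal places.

√[4·2!0!3!/6! · 2!0!3!2!3!0!] = √(48/5)
  +(−1)^0/∏(0,2,0,3,0,0)! = 1/12  (running 1/12)
⟨..|..⟩ = √(48/5)·(1/12) = +0.258199

+√(1/15) = +0.258199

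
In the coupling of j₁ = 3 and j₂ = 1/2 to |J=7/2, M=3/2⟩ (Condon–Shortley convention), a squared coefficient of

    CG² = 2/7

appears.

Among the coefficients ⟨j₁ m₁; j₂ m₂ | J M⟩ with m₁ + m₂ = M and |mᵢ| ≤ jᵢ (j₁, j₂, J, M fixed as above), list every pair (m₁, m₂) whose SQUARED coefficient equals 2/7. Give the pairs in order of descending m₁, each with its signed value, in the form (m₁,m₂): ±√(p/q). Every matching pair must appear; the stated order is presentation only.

Admissible pairs with m₁+m₂ = M = 3/2: (1,1/2), (2,-1/2)
  (m₁,m₂)=(2,-1/2): CG² = 2/7, CG = +√(2/7)   ← matches the target
  (m₁,m₂)=(1,1/2): CG² = 5/7, CG = +√(5/7)
Pairs with CG² = 2/7: (2,-1/2): +√(2/7)

(2,-1/2): +√(2/7)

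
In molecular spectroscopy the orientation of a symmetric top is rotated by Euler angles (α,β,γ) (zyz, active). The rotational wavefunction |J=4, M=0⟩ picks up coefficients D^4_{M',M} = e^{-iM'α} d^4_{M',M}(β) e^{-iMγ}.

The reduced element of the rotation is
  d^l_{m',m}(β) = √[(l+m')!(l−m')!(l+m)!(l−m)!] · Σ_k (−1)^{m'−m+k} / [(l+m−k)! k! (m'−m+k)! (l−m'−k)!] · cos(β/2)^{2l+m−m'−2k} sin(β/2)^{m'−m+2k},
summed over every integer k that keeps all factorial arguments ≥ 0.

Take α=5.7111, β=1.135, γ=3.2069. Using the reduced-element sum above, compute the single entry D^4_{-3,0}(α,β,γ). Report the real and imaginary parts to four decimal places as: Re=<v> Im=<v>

Re=-0.0674 Im=-0.4602

Split into d^4_{-3,0}(β=1.1350) × two z-phases.
With c≡cos(β/2)=0.843247 and s≡sin(β/2)=0.537526, N=[1·5040·24·24]^{1/2}=1703.830978
The bounds max(0,m−m')=3 and min(l+m,l−m')=4 give 2 terms
  k=3: (−1)^0·1703.8310/(144)·0.8432^5·0.5375^3 = +0.783496
  k=4: (−1)^1·1703.8310/(144)·0.8432^3·0.5375^5 = -0.318365
d^4_{-3,0}(1.1350) = +0.783496 -0.318365 = +0.465131
Attach z-rotation phases: D = e^{-i(-3)(5.7111)}·(+0.465131)·e^{-i(0)(3.2069)} = -0.067419-0.460219i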